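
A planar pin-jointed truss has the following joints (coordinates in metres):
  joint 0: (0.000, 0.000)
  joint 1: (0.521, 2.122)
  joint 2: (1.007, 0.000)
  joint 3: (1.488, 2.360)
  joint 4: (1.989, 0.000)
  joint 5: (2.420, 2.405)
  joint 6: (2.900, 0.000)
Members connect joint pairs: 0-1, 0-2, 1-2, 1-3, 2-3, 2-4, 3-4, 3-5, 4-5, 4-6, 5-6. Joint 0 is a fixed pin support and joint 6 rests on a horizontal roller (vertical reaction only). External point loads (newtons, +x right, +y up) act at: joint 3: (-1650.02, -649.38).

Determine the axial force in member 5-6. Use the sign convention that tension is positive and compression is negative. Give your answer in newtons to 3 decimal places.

1029.487

N=7 nodes, M=11 members, R=3 reactions → 2N=14, M+R=14
member 0 (0-1): L=2.1850, (cx,cy)=(0.2384,0.9712)
member 1 (0-2): L=1.0070, (cx,cy)=(1.0000,0.0000)
member 2 (1-2): L=2.1769, (cx,cy)=(0.2232,-0.9748)
member 3 (1-3): L=0.9959, (cx,cy)=(0.9710,0.2390)
member 4 (2-3): L=2.4085, (cx,cy)=(0.1997,0.9799)
member 5 (2-4): L=0.9820, (cx,cy)=(1.0000,0.0000)
member 6 (3-4): L=2.4126, (cx,cy)=(0.2077,-0.9782)
member 7 (3-5): L=0.9331, (cx,cy)=(0.9988,0.0482)
member 8 (4-5): L=2.4433, (cx,cy)=(0.1764,0.9843)
member 9 (4-6): L=0.9110, (cx,cy)=(1.0000,0.0000)
member 10 (5-6): L=2.4524, (cx,cy)=(0.1957,-0.9807)
solve A·x = −loads:
  F[0-1] = -1708.2264 N (compression)
  F[0-2] = -1242.7080 N (compression)
  F[1-2] = +1513.7373 N (tension)
  F[1-3] = -767.4924 N (compression)
  F[2-3] = -1505.8678 N (compression)
  F[2-4] = -604.0343 N (compression)
  F[3-4] = +1051.1148 N (tension)
  F[3-5] = +386.2087 N (tension)
  F[4-5] = -1044.5820 N (compression)
  F[4-6] = -201.4954 N (compression)
  F[5-6] = +1029.4871 N (tension)
  Rx@0 = +1650.0200 N
  Ry@0 = +1658.9558 N
  Ry@6 = -1009.5758 N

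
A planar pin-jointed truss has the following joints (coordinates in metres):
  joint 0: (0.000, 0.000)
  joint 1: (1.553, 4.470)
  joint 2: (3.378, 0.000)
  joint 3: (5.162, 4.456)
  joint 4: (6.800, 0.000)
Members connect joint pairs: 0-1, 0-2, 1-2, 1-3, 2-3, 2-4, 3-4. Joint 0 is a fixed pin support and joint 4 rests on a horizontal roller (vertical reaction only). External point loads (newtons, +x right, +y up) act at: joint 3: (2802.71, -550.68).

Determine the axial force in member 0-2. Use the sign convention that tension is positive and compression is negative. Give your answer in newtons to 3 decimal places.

N=5 nodes, M=7 members, R=3 reactions → 2N=10, M+R=10
member 0 (0-1): L=4.7321, (cx,cy)=(0.3282,0.9446)
member 1 (0-2): L=3.3780, (cx,cy)=(1.0000,0.0000)
member 2 (1-2): L=4.8282, (cx,cy)=(0.3780,-0.9258)
member 3 (1-3): L=3.6090, (cx,cy)=(1.0000,-0.0039)
member 4 (2-3): L=4.7999, (cx,cy)=(0.3717,0.9284)
member 5 (2-4): L=3.4220, (cx,cy)=(1.0000,0.0000)
member 6 (3-4): L=4.7475, (cx,cy)=(0.3450,-0.9386)
solve A·x = −loads:
  F[0-1] = +1803.8595 N (tension)
  F[0-2] = +2210.7112 N (tension)
  F[1-2] = -1845.8994 N (compression)
  F[1-3] = +1289.7356 N (tension)
  F[2-3] = +1840.8271 N (tension)
  F[2-4] = +828.7891 N (tension)
  F[3-4] = -2402.1343 N (compression)
  Rx@0 = -2802.7100 N
  Ry@0 = -1703.9503 N
  Ry@4 = +2254.6303 N

2210.711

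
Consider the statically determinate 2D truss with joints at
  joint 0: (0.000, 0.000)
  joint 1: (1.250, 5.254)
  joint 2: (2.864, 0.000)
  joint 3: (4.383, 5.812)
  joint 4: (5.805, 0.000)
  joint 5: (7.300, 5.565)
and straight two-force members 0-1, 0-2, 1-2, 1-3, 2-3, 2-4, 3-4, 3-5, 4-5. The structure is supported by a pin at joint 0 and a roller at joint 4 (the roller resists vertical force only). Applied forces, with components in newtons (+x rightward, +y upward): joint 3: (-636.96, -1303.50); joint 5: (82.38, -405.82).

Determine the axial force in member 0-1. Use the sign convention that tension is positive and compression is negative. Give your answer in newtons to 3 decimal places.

N=6 nodes, M=9 members, R=3 reactions → 2N=12, M+R=12
member 0 (0-1): L=5.4006, (cx,cy)=(0.2315,0.9728)
member 1 (0-2): L=2.8640, (cx,cy)=(1.0000,0.0000)
member 2 (1-2): L=5.4963, (cx,cy)=(0.2937,-0.9559)
member 3 (1-3): L=3.1823, (cx,cy)=(0.9845,0.1753)
member 4 (2-3): L=6.0072, (cx,cy)=(0.2529,0.9675)
member 5 (2-4): L=2.9410, (cx,cy)=(1.0000,0.0000)
member 6 (3-4): L=5.9834, (cx,cy)=(0.2377,-0.9713)
member 7 (3-5): L=2.9274, (cx,cy)=(0.9964,-0.0844)
member 8 (4-5): L=5.7623, (cx,cy)=(0.2594,0.9658)
solve A·x = −loads:
  F[0-1] = -795.1387 N (compression)
  F[0-2] = -370.5423 N (compression)
  F[1-2] = +734.7351 N (tension)
  F[1-3] = -406.0850 N (compression)
  F[2-3] = -725.9338 N (compression)
  F[2-4] = +28.7749 N (tension)
  F[3-4] = -561.8979 N (compression)
  F[3-5] = +187.8135 N (tension)
  F[4-5] = -403.8003 N (compression)
  Rx@0 = +554.5800 N
  Ry@0 = +773.5474 N
  Ry@4 = +935.7726 N

-795.139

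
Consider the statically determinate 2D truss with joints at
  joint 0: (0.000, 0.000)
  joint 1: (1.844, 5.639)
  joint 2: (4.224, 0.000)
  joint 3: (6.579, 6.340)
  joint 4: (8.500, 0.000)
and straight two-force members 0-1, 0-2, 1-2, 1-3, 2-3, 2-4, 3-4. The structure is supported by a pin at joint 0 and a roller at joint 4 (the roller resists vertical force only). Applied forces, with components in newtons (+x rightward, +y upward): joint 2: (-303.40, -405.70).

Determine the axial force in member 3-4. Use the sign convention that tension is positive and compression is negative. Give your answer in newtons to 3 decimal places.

N=5 nodes, M=7 members, R=3 reactions → 2N=10, M+R=10
member 0 (0-1): L=5.9328, (cx,cy)=(0.3108,0.9505)
member 1 (0-2): L=4.2240, (cx,cy)=(1.0000,0.0000)
member 2 (1-2): L=6.1207, (cx,cy)=(0.3888,-0.9213)
member 3 (1-3): L=4.7866, (cx,cy)=(0.9892,0.1465)
member 4 (2-3): L=6.7633, (cx,cy)=(0.3482,0.9374)
member 5 (2-4): L=4.2760, (cx,cy)=(1.0000,0.0000)
member 6 (3-4): L=6.6246, (cx,cy)=(0.2900,-0.9570)
solve A·x = −loads:
  F[0-1] = -214.7260 N (compression)
  F[0-2] = -236.6606 N (compression)
  F[1-2] = +198.4026 N (tension)
  F[1-3] = -145.4558 N (compression)
  F[2-3] = +237.7925 N (tension)
  F[2-4] = +61.0869 N (tension)
  F[3-4] = -210.6604 N (compression)
  Rx@0 = +303.4000 N
  Ry@0 = +204.0910 N
  Ry@4 = +201.6090 N

-210.660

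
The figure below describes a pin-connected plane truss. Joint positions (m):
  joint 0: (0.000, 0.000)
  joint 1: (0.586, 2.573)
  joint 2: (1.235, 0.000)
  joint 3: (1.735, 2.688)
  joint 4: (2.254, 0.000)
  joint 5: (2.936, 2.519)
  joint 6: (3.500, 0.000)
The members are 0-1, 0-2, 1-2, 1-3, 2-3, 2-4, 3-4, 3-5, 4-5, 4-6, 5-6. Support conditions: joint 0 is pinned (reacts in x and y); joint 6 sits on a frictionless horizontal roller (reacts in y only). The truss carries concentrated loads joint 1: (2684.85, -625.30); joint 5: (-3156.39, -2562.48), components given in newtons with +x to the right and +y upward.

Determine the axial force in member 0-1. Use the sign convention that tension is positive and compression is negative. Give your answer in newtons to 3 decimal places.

N=7 nodes, M=11 members, R=3 reactions → 2N=14, M+R=14
member 0 (0-1): L=2.6389, (cx,cy)=(0.2221,0.9750)
member 1 (0-2): L=1.2350, (cx,cy)=(1.0000,0.0000)
member 2 (1-2): L=2.6536, (cx,cy)=(0.2446,-0.9696)
member 3 (1-3): L=1.1547, (cx,cy)=(0.9950,0.0996)
member 4 (2-3): L=2.7341, (cx,cy)=(0.1829,0.9831)
member 5 (2-4): L=1.0190, (cx,cy)=(1.0000,0.0000)
member 6 (3-4): L=2.7376, (cx,cy)=(0.1896,-0.9819)
member 7 (3-5): L=1.2128, (cx,cy)=(0.9902,-0.1393)
member 8 (4-5): L=2.6097, (cx,cy)=(0.2613,0.9652)
member 9 (4-6): L=1.2460, (cx,cy)=(1.0000,0.0000)
member 10 (5-6): L=2.5814, (cx,cy)=(0.2185,-0.9758)
solve A·x = −loads:
  F[0-1] = -1263.0176 N (compression)
  F[0-2] = -191.0701 N (compression)
  F[1-2] = +311.2262 N (tension)
  F[1-3] = -3056.6336 N (compression)
  F[2-3] = -306.9508 N (compression)
  F[2-4] = -58.8185 N (compression)
  F[3-4] = +1090.9478 N (tension)
  F[3-5] = -3336.9470 N (compression)
  F[4-5] = -1109.7287 N (compression)
  F[4-6] = +438.0117 N (tension)
  F[5-6] = -2004.7325 N (compression)
  Rx@0 = +471.5400 N
  Ry@0 = +1231.4829 N
  Ry@6 = +1956.2971 N

-1263.018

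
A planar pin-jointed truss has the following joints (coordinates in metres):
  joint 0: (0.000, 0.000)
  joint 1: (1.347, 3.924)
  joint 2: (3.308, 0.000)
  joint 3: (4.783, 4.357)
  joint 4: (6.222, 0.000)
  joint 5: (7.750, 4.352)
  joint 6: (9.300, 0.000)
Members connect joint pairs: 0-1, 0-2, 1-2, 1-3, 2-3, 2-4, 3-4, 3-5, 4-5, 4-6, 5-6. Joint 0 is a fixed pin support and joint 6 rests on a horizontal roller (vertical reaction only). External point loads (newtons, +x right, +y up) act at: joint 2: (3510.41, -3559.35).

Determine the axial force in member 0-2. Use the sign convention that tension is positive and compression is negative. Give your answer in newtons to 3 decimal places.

4297.634

N=7 nodes, M=11 members, R=3 reactions → 2N=14, M+R=14
member 0 (0-1): L=4.1488, (cx,cy)=(0.3247,0.9458)
member 1 (0-2): L=3.3080, (cx,cy)=(1.0000,0.0000)
member 2 (1-2): L=4.3867, (cx,cy)=(0.4470,-0.8945)
member 3 (1-3): L=3.4632, (cx,cy)=(0.9922,0.1250)
member 4 (2-3): L=4.5999, (cx,cy)=(0.3207,0.9472)
member 5 (2-4): L=2.9140, (cx,cy)=(1.0000,0.0000)
member 6 (3-4): L=4.5885, (cx,cy)=(0.3136,-0.9496)
member 7 (3-5): L=2.9670, (cx,cy)=(1.0000,-0.0017)
member 8 (4-5): L=4.6124, (cx,cy)=(0.3313,0.9435)
member 9 (4-6): L=3.0780, (cx,cy)=(1.0000,0.0000)
member 10 (5-6): L=4.6198, (cx,cy)=(0.3355,-0.9420)
solve A·x = −loads:
  F[0-1] = -2424.6472 N (compression)
  F[0-2] = +4297.6337 N (tension)
  F[1-2] = +2307.4956 N (tension)
  F[1-3] = -1833.1308 N (compression)
  F[2-3] = +1578.6120 N (tension)
  F[2-4] = +1312.5498 N (tension)
  F[3-4] = -1331.7329 N (compression)
  F[3-5] = -894.9045 N (compression)
  F[4-5] = +1340.2269 N (tension)
  F[4-6] = +450.9164 N (tension)
  F[5-6] = -1343.9590 N (compression)
  Rx@0 = -3510.4100 N
  Ry@0 = +2293.2930 N
  Ry@6 = +1266.0570 N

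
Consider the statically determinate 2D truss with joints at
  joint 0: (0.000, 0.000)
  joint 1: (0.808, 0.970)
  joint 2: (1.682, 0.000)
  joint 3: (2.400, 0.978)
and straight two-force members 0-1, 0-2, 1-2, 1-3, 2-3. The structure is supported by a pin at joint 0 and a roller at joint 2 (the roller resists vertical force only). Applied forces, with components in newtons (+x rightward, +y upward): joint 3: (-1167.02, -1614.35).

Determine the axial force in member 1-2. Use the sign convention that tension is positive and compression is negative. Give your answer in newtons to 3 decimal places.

-14.088

N=4 nodes, M=5 members, R=3 reactions → 2N=8, M+R=8
member 0 (0-1): L=1.2624, (cx,cy)=(0.6400,0.7684)
member 1 (0-2): L=1.6820, (cx,cy)=(1.0000,0.0000)
member 2 (1-2): L=1.3057, (cx,cy)=(0.6694,-0.7429)
member 3 (1-3): L=1.5920, (cx,cy)=(1.0000,0.0050)
member 4 (2-3): L=1.2133, (cx,cy)=(0.5918,0.8061)
solve A·x = −loads:
  F[0-1] = +13.7405 N (tension)
  F[0-2] = -1175.8143 N (compression)
  F[1-2] = -14.0877 N (compression)
  F[1-3] = +18.2247 N (tension)
  F[2-3] = -2002.8045 N (compression)
  Rx@0 = +1167.0200 N
  Ry@0 = -10.5575 N
  Ry@2 = +1624.9075 N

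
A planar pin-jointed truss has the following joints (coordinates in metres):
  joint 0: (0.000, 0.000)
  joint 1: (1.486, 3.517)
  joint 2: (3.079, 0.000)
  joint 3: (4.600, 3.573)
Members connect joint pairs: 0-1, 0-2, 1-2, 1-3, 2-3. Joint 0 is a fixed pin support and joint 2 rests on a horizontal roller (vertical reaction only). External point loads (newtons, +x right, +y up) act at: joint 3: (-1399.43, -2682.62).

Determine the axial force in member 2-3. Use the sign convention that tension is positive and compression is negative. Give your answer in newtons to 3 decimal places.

-2910.499

N=4 nodes, M=5 members, R=3 reactions → 2N=8, M+R=8
member 0 (0-1): L=3.8180, (cx,cy)=(0.3892,0.9212)
member 1 (0-2): L=3.0790, (cx,cy)=(1.0000,0.0000)
member 2 (1-2): L=3.8610, (cx,cy)=(0.4126,-0.9109)
member 3 (1-3): L=3.1145, (cx,cy)=(0.9998,0.0180)
member 4 (2-3): L=3.8833, (cx,cy)=(0.3917,0.9201)
solve A·x = −loads:
  F[0-1] = -324.3389 N (compression)
  F[0-2] = -1273.1959 N (compression)
  F[1-2] = +322.8616 N (tension)
  F[1-3] = -259.4864 N (compression)
  F[2-3] = -2910.4994 N (compression)
  Rx@0 = +1399.4300 N
  Ry@0 = +298.7653 N
  Ry@2 = +2383.8547 N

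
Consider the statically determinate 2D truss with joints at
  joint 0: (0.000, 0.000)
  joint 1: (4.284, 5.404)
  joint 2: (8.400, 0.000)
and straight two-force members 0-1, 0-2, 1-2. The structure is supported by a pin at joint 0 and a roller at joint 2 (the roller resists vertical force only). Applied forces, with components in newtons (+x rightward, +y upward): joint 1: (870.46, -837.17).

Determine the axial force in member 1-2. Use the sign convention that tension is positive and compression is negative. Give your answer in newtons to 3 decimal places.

N=3 nodes, M=3 members, R=3 reactions → 2N=6, M+R=6
member 0 (0-1): L=6.8961, (cx,cy)=(0.6212,0.7836)
member 1 (0-2): L=8.4000, (cx,cy)=(1.0000,0.0000)
member 2 (1-2): L=6.7930, (cx,cy)=(0.6059,-0.7955)
solve A·x = −loads:
  F[0-1] = +191.1385 N (tension)
  F[0-2] = +751.7204 N (tension)
  F[1-2] = -1240.6285 N (compression)
  Rx@0 = -870.4600 N
  Ry@0 = -149.7826 N
  Ry@2 = +986.9526 N

-1240.628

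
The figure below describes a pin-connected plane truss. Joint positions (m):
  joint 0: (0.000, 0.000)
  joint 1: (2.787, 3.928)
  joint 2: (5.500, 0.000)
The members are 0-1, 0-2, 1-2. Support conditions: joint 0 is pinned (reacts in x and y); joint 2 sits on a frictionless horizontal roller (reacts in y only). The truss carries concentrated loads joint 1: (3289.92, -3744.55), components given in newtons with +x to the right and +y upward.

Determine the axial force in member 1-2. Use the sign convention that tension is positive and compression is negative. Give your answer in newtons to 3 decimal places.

N=3 nodes, M=3 members, R=3 reactions → 2N=6, M+R=6
member 0 (0-1): L=4.8163, (cx,cy)=(0.5787,0.8156)
member 1 (0-2): L=5.5000, (cx,cy)=(1.0000,0.0000)
member 2 (1-2): L=4.7738, (cx,cy)=(0.5683,-0.8228)
solve A·x = −loads:
  F[0-1] = +616.1560 N (tension)
  F[0-2] = +2933.3737 N (tension)
  F[1-2] = -5161.6137 N (compression)
  Rx@0 = -3289.9200 N
  Ry@0 = -502.5167 N
  Ry@2 = +4247.0667 N

-5161.614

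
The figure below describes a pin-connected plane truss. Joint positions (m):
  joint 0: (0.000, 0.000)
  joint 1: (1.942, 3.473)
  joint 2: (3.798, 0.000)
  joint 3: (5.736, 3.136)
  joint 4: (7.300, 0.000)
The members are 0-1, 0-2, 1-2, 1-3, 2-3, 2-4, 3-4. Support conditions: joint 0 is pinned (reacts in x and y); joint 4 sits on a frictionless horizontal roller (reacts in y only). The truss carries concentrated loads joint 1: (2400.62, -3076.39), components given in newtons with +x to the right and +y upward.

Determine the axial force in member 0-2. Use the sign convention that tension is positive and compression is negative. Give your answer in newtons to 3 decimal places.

3024.589

N=5 nodes, M=7 members, R=3 reactions → 2N=10, M+R=10
member 0 (0-1): L=3.9791, (cx,cy)=(0.4881,0.8728)
member 1 (0-2): L=3.7980, (cx,cy)=(1.0000,0.0000)
member 2 (1-2): L=3.9378, (cx,cy)=(0.4713,-0.8820)
member 3 (1-3): L=3.8089, (cx,cy)=(0.9961,-0.0885)
member 4 (2-3): L=3.6865, (cx,cy)=(0.5257,0.8507)
member 5 (2-4): L=3.5020, (cx,cy)=(1.0000,0.0000)
member 6 (3-4): L=3.5044, (cx,cy)=(0.4463,-0.8949)
solve A·x = −loads:
  F[0-1] = -1278.4881 N (compression)
  F[0-2] = +3024.5890 N (tension)
  F[1-2] = -2013.8822 N (compression)
  F[1-3] = -2083.5647 N (compression)
  F[2-3] = +2087.9570 N (tension)
  F[2-4] = +977.7530 N (tension)
  F[3-4] = -2190.7965 N (compression)
  Rx@0 = -2400.6200 N
  Ry@0 = +1115.8828 N
  Ry@4 = +1960.5072 N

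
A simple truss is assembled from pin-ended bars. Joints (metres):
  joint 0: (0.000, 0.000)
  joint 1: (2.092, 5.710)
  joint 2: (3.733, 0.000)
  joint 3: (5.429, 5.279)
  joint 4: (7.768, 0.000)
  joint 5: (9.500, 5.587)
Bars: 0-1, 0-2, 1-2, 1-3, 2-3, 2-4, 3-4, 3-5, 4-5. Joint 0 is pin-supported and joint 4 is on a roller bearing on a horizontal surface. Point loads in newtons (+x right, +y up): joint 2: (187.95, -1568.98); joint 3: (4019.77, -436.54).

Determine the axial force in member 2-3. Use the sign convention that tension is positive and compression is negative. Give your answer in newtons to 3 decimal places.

3687.617

N=6 nodes, M=9 members, R=3 reactions → 2N=12, M+R=12
member 0 (0-1): L=6.0812, (cx,cy)=(0.3440,0.9390)
member 1 (0-2): L=3.7330, (cx,cy)=(1.0000,0.0000)
member 2 (1-2): L=5.9411, (cx,cy)=(0.2762,-0.9611)
member 3 (1-3): L=3.3647, (cx,cy)=(0.9918,-0.1281)
member 4 (2-3): L=5.5448, (cx,cy)=(0.3059,0.9521)
member 5 (2-4): L=4.0350, (cx,cy)=(1.0000,0.0000)
member 6 (3-4): L=5.7740, (cx,cy)=(0.4051,-0.9143)
member 7 (3-5): L=4.0826, (cx,cy)=(0.9972,0.0754)
member 8 (4-5): L=5.8493, (cx,cy)=(0.2961,0.9552)
solve A·x = −loads:
  F[0-1] = +1901.3839 N (tension)
  F[0-2] = +3553.6191 N (tension)
  F[1-2] = -2020.4988 N (compression)
  F[1-3] = +1222.2522 N (tension)
  F[2-3] = +3687.6170 N (tension)
  F[2-4] = +1679.6371 N (tension)
  F[3-4] = -4146.2929 N (compression)
  F[3-5] = +0.0000 N (tension)
  F[4-5] = -0.0000 N (compression)
  Rx@0 = -4207.7200 N
  Ry@0 = -1785.3327 N
  Ry@4 = +3790.8527 N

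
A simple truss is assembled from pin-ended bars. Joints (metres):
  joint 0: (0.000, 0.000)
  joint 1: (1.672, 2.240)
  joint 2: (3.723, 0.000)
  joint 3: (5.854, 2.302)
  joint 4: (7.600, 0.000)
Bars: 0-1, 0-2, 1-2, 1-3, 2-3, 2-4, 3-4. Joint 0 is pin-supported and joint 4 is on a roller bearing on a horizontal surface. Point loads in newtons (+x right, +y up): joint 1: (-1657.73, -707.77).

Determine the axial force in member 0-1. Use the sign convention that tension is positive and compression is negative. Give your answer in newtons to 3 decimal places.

-1298.592

N=5 nodes, M=7 members, R=3 reactions → 2N=10, M+R=10
member 0 (0-1): L=2.7952, (cx,cy)=(0.5982,0.8014)
member 1 (0-2): L=3.7230, (cx,cy)=(1.0000,0.0000)
member 2 (1-2): L=3.0371, (cx,cy)=(0.6753,-0.7375)
member 3 (1-3): L=4.1825, (cx,cy)=(0.9999,0.0148)
member 4 (2-3): L=3.1369, (cx,cy)=(0.6793,0.7338)
member 5 (2-4): L=3.8770, (cx,cy)=(1.0000,0.0000)
member 6 (3-4): L=2.8892, (cx,cy)=(0.6043,-0.7967)
solve A·x = −loads:
  F[0-1] = -1298.5918 N (compression)
  F[0-2] = -880.9556 N (compression)
  F[1-2] = +462.7730 N (tension)
  F[1-3] = +568.5042 N (tension)
  F[2-3] = -465.1060 N (compression)
  F[2-4] = -252.4834 N (compression)
  F[3-4] = +417.8039 N (tension)
  Rx@0 = +1657.7300 N
  Ry@0 = +1040.6547 N
  Ry@4 = -332.8847 N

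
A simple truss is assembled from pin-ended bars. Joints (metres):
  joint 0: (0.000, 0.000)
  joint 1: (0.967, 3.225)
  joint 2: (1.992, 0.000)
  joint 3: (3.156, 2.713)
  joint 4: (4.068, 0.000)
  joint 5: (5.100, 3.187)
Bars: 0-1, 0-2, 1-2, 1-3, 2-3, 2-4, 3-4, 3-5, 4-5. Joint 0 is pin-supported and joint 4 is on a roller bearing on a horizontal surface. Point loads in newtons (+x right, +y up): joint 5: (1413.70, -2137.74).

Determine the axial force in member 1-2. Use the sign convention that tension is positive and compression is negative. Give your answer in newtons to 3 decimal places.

N=6 nodes, M=9 members, R=3 reactions → 2N=12, M+R=12
member 0 (0-1): L=3.3669, (cx,cy)=(0.2872,0.9579)
member 1 (0-2): L=1.9920, (cx,cy)=(1.0000,0.0000)
member 2 (1-2): L=3.3840, (cx,cy)=(0.3029,-0.9530)
member 3 (1-3): L=2.2481, (cx,cy)=(0.9737,-0.2277)
member 4 (2-3): L=2.9522, (cx,cy)=(0.3943,0.9190)
member 5 (2-4): L=2.0760, (cx,cy)=(1.0000,0.0000)
member 6 (3-4): L=2.8622, (cx,cy)=(0.3186,-0.9479)
member 7 (3-5): L=2.0010, (cx,cy)=(0.9715,0.2369)
member 8 (4-5): L=3.3499, (cx,cy)=(0.3081,0.9514)
solve A·x = −loads:
  F[0-1] = +1722.4256 N (tension)
  F[0-2] = +918.9993 N (tension)
  F[1-2] = -2001.3742 N (compression)
  F[1-3] = +1130.6276 N (tension)
  F[2-3] = +2075.4968 N (tension)
  F[2-4] = -505.5562 N (compression)
  F[3-4] = -1152.4217 N (compression)
  F[3-5] = +2353.4466 N (tension)
  F[4-5] = -2833.0261 N (compression)
  Rx@0 = -1413.7000 N
  Ry@0 = -1649.8549 N
  Ry@4 = +3787.5949 N

-2001.374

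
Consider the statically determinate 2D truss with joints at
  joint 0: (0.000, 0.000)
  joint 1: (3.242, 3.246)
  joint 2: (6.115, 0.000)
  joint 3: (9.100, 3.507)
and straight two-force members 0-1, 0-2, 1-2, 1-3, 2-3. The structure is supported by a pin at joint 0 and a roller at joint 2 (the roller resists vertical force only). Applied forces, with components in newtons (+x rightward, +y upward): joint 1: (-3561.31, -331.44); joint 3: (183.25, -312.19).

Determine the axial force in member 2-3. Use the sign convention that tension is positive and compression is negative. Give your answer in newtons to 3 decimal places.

-437.268

N=4 nodes, M=5 members, R=3 reactions → 2N=8, M+R=8
member 0 (0-1): L=4.5877, (cx,cy)=(0.7067,0.7075)
member 1 (0-2): L=6.1150, (cx,cy)=(1.0000,0.0000)
member 2 (1-2): L=4.3348, (cx,cy)=(0.6628,-0.7488)
member 3 (1-3): L=5.8638, (cx,cy)=(0.9990,0.0445)
member 4 (2-3): L=4.6054, (cx,cy)=(0.6482,0.7615)
solve A·x = −loads:
  F[0-1] = -2527.9981 N (compression)
  F[0-2] = -1591.5978 N (compression)
  F[1-2] = +1973.7957 N (tension)
  F[1-3] = +467.1324 N (tension)
  F[2-3] = -437.2685 N (compression)
  Rx@0 = +3378.0600 N
  Ry@0 = +1788.6663 N
  Ry@2 = -1145.0363 N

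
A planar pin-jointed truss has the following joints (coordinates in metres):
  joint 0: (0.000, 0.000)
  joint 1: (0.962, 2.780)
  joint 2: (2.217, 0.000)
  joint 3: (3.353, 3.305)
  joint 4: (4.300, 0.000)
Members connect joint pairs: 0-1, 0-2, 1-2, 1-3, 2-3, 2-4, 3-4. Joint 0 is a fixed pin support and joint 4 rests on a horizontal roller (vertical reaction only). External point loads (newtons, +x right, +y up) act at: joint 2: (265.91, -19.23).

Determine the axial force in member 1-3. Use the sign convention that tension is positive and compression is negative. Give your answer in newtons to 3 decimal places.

N=5 nodes, M=7 members, R=3 reactions → 2N=10, M+R=10
member 0 (0-1): L=2.9417, (cx,cy)=(0.3270,0.9450)
member 1 (0-2): L=2.2170, (cx,cy)=(1.0000,0.0000)
member 2 (1-2): L=3.0502, (cx,cy)=(0.4115,-0.9114)
member 3 (1-3): L=2.4480, (cx,cy)=(0.9767,0.2145)
member 4 (2-3): L=3.4948, (cx,cy)=(0.3251,0.9457)
member 5 (2-4): L=2.0830, (cx,cy)=(1.0000,0.0000)
member 6 (3-4): L=3.4380, (cx,cy)=(0.2755,-0.9613)
solve A·x = −loads:
  F[0-1] = -9.8573 N (compression)
  F[0-2] = +269.1335 N (tension)
  F[1-2] = +8.5923 N (tension)
  F[1-3] = -6.9199 N (compression)
  F[2-3] = +12.0533 N (tension)
  F[2-4] = +2.8409 N (tension)
  F[3-4] = -10.3136 N (compression)
  Rx@0 = -265.9100 N
  Ry@0 = +9.3154 N
  Ry@4 = +9.9146 N

-6.920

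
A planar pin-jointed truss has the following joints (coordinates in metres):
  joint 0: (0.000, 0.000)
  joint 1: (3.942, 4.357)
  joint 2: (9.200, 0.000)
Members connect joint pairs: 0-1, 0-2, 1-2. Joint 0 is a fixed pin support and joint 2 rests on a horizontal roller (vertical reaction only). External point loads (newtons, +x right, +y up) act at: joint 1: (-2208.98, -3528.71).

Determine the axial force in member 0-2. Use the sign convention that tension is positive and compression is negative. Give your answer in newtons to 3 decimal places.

N=3 nodes, M=3 members, R=3 reactions → 2N=6, M+R=6
member 0 (0-1): L=5.8756, (cx,cy)=(0.6709,0.7415)
member 1 (0-2): L=9.2000, (cx,cy)=(1.0000,0.0000)
member 2 (1-2): L=6.8286, (cx,cy)=(0.7700,-0.6381)
solve A·x = −loads:
  F[0-1] = -4130.4304 N (compression)
  F[0-2] = +562.1624 N (tension)
  F[1-2] = -730.0859 N (compression)
  Rx@0 = +2208.9800 N
  Ry@0 = +3062.8786 N
  Ry@2 = +465.8314 N

562.162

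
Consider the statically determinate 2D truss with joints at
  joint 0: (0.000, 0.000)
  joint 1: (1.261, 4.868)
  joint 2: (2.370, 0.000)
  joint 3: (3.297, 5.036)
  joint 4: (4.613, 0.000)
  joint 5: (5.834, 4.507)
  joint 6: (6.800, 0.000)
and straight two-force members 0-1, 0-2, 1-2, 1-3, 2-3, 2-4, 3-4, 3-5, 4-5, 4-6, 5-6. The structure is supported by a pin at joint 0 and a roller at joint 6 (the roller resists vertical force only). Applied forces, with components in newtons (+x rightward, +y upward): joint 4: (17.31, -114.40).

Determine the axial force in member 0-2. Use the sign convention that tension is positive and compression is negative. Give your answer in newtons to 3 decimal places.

N=7 nodes, M=11 members, R=3 reactions → 2N=14, M+R=14
member 0 (0-1): L=5.0287, (cx,cy)=(0.2508,0.9680)
member 1 (0-2): L=2.3700, (cx,cy)=(1.0000,0.0000)
member 2 (1-2): L=4.9927, (cx,cy)=(0.2221,-0.9750)
member 3 (1-3): L=2.0429, (cx,cy)=(0.9966,0.0822)
member 4 (2-3): L=5.1206, (cx,cy)=(0.1810,0.9835)
member 5 (2-4): L=2.2430, (cx,cy)=(1.0000,0.0000)
member 6 (3-4): L=5.2051, (cx,cy)=(0.2528,-0.9675)
member 7 (3-5): L=2.5916, (cx,cy)=(0.9789,-0.2041)
member 8 (4-5): L=4.6695, (cx,cy)=(0.2615,0.9652)
member 9 (4-6): L=2.1870, (cx,cy)=(1.0000,0.0000)
member 10 (5-6): L=4.6094, (cx,cy)=(0.2096,-0.9778)
solve A·x = −loads:
  F[0-1] = -38.0074 N (compression)
  F[0-2] = +26.8408 N (tension)
  F[1-2] = +36.2478 N (tension)
  F[1-3] = -17.6420 N (compression)
  F[2-3] = -35.9360 N (compression)
  F[2-4] = +41.3979 N (tension)
  F[3-4] = +45.7106 N (tension)
  F[3-5] = -36.4115 N (compression)
  F[4-5] = +72.7041 N (tension)
  F[4-6] = +16.6337 N (tension)
  F[5-6] = -79.3695 N (compression)
  Rx@0 = -17.3100 N
  Ry@0 = +36.7931 N
  Ry@6 = +77.6069 N

26.841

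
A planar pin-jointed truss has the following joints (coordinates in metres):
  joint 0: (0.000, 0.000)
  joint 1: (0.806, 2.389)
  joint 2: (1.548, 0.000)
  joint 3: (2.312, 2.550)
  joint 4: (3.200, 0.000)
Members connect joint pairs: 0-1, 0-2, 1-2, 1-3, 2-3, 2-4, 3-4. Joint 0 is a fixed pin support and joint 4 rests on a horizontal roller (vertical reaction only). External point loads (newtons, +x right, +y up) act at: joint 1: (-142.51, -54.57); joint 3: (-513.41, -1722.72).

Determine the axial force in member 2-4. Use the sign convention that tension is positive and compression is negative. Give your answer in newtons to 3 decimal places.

258.702

N=5 nodes, M=7 members, R=3 reactions → 2N=10, M+R=10
member 0 (0-1): L=2.5213, (cx,cy)=(0.3197,0.9475)
member 1 (0-2): L=1.5480, (cx,cy)=(1.0000,0.0000)
member 2 (1-2): L=2.5016, (cx,cy)=(0.2966,-0.9550)
member 3 (1-3): L=1.5146, (cx,cy)=(0.9943,0.1063)
member 4 (2-3): L=2.6620, (cx,cy)=(0.2870,0.9579)
member 5 (2-4): L=1.6520, (cx,cy)=(1.0000,0.0000)
member 6 (3-4): L=2.7002, (cx,cy)=(0.3289,-0.9444)
solve A·x = −loads:
  F[0-1] = -1091.6801 N (compression)
  F[0-2] = -306.9358 N (compression)
  F[1-2] = +970.6555 N (tension)
  F[1-3] = -497.2003 N (compression)
  F[2-3] = -967.6847 N (compression)
  F[2-4] = +258.7018 N (tension)
  F[3-4] = -786.6498 N (compression)
  Rx@0 = +655.9200 N
  Ry@0 = +1034.3962 N
  Ry@4 = +742.8938 N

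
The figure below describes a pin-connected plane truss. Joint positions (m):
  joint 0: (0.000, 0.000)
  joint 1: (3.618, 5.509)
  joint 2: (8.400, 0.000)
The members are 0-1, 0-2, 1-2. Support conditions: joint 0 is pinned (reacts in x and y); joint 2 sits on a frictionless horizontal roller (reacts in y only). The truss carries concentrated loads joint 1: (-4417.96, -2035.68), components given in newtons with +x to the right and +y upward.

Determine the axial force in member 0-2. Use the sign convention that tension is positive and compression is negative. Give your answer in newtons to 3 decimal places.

-1753.992

N=3 nodes, M=3 members, R=3 reactions → 2N=6, M+R=6
member 0 (0-1): L=6.5908, (cx,cy)=(0.5489,0.8359)
member 1 (0-2): L=8.4000, (cx,cy)=(1.0000,0.0000)
member 2 (1-2): L=7.2950, (cx,cy)=(0.6555,-0.7552)
solve A·x = −loads:
  F[0-1] = -4852.8887 N (compression)
  F[0-2] = -1753.9923 N (compression)
  F[1-2] = +2675.7263 N (tension)
  Rx@0 = +4417.9600 N
  Ry@0 = +4056.3290 N
  Ry@2 = -2020.6490 N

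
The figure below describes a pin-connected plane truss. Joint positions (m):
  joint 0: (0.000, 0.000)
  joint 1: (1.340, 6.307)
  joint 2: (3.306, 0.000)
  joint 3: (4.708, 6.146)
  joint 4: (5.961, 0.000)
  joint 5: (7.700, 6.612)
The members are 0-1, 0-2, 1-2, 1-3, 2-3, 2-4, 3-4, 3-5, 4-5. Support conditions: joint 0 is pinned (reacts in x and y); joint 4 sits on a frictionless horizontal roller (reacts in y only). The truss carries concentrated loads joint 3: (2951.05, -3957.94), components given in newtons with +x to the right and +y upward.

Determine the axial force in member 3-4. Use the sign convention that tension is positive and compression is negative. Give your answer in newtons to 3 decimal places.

-6295.510

N=6 nodes, M=9 members, R=3 reactions → 2N=12, M+R=12
member 0 (0-1): L=6.4478, (cx,cy)=(0.2078,0.9782)
member 1 (0-2): L=3.3060, (cx,cy)=(1.0000,0.0000)
member 2 (1-2): L=6.6063, (cx,cy)=(0.2976,-0.9547)
member 3 (1-3): L=3.3718, (cx,cy)=(0.9989,-0.0477)
member 4 (2-3): L=6.3039, (cx,cy)=(0.2224,0.9750)
member 5 (2-4): L=2.6550, (cx,cy)=(1.0000,0.0000)
member 6 (3-4): L=6.2724, (cx,cy)=(0.1998,-0.9798)
member 7 (3-5): L=3.0281, (cx,cy)=(0.9881,0.1539)
member 8 (4-5): L=6.8369, (cx,cy)=(0.2544,0.9671)
solve A·x = −loads:
  F[0-1] = +2260.0231 N (tension)
  F[0-2] = +2481.3641 N (tension)
  F[1-2] = -2374.4922 N (compression)
  F[1-3] = +1177.6639 N (tension)
  F[2-3] = +2325.1434 N (tension)
  F[2-4] = +1257.6113 N (tension)
  F[3-4] = -6295.5095 N (compression)
  F[3-5] = -0.0000 N (compression)
  F[4-5] = -0.0000 N (compression)
  Rx@0 = -2951.0500 N
  Ry@0 = -2210.6785 N
  Ry@4 = +6168.6185 N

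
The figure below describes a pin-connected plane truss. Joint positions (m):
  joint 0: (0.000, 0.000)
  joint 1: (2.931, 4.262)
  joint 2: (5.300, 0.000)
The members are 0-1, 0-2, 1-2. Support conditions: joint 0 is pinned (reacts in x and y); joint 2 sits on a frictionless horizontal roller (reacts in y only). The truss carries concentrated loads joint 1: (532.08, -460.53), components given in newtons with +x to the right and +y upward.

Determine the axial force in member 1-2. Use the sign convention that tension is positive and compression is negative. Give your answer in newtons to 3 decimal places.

-780.909

N=3 nodes, M=3 members, R=3 reactions → 2N=6, M+R=6
member 0 (0-1): L=5.1726, (cx,cy)=(0.5666,0.8240)
member 1 (0-2): L=5.3000, (cx,cy)=(1.0000,0.0000)
member 2 (1-2): L=4.8761, (cx,cy)=(0.4858,-0.8741)
solve A·x = −loads:
  F[0-1] = +269.4592 N (tension)
  F[0-2] = +379.3926 N (tension)
  F[1-2] = -780.9093 N (compression)
  Rx@0 = -532.0800 N
  Ry@0 = -222.0244 N
  Ry@2 = +682.5544 N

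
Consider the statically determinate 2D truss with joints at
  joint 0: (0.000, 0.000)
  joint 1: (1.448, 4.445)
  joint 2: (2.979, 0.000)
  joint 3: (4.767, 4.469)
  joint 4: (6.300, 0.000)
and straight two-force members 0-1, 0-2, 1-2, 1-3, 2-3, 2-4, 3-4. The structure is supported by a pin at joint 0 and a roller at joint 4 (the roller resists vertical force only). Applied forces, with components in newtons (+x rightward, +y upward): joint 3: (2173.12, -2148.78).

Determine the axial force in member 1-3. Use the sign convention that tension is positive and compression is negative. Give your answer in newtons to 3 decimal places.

N=5 nodes, M=7 members, R=3 reactions → 2N=10, M+R=10
member 0 (0-1): L=4.6749, (cx,cy)=(0.3097,0.9508)
member 1 (0-2): L=2.9790, (cx,cy)=(1.0000,0.0000)
member 2 (1-2): L=4.7013, (cx,cy)=(0.3257,-0.9455)
member 3 (1-3): L=3.3191, (cx,cy)=(1.0000,0.0072)
member 4 (2-3): L=4.8134, (cx,cy)=(0.3715,0.9284)
member 5 (2-4): L=3.3210, (cx,cy)=(1.0000,0.0000)
member 6 (3-4): L=4.7246, (cx,cy)=(0.3245,-0.9459)
solve A·x = −loads:
  F[0-1] = +1071.3530 N (tension)
  F[0-2] = +1841.2802 N (tension)
  F[1-2] = -1072.1881 N (compression)
  F[1-3] = +681.0225 N (tension)
  F[2-3] = +1091.8664 N (tension)
  F[2-4] = +1086.5281 N (tension)
  F[3-4] = -3348.6199 N (compression)
  Rx@0 = -2173.1200 N
  Ry@0 = -1018.6656 N
  Ry@4 = +3167.4456 N

681.022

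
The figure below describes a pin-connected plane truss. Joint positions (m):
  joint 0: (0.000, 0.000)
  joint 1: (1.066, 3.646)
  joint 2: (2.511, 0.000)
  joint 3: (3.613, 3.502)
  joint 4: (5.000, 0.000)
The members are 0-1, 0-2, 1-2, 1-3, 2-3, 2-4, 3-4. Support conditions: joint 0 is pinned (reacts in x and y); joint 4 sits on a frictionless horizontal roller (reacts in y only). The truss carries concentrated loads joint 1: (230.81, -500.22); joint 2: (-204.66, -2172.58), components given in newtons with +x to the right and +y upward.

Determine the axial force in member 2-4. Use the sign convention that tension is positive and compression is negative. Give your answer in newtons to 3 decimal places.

541.026

N=5 nodes, M=7 members, R=3 reactions → 2N=10, M+R=10
member 0 (0-1): L=3.7986, (cx,cy)=(0.2806,0.9598)
member 1 (0-2): L=2.5110, (cx,cy)=(1.0000,0.0000)
member 2 (1-2): L=3.9219, (cx,cy)=(0.3684,-0.9297)
member 3 (1-3): L=2.5511, (cx,cy)=(0.9984,-0.0564)
member 4 (2-3): L=3.6713, (cx,cy)=(0.3002,0.9539)
member 5 (2-4): L=2.4890, (cx,cy)=(1.0000,0.0000)
member 6 (3-4): L=3.7667, (cx,cy)=(0.3682,-0.9297)
solve A·x = −loads:
  F[0-1] = -1361.4853 N (compression)
  F[0-2] = +408.2191 N (tension)
  F[1-2] = +925.6043 N (tension)
  F[1-3] = -955.4352 N (compression)
  F[2-3] = +1375.5215 N (tension)
  F[2-4] = +541.0263 N (tension)
  F[3-4] = -1469.2614 N (compression)
  Rx@0 = -26.1500 N
  Ry@0 = +1306.7768 N
  Ry@4 = +1366.0232 N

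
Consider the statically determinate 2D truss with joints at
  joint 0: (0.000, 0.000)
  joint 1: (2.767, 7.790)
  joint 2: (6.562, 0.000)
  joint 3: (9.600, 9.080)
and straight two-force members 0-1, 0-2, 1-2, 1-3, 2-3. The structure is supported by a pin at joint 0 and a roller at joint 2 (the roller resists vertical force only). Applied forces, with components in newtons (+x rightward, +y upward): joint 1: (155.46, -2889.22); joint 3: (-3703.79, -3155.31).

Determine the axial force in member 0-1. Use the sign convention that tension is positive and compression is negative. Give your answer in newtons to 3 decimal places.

N=4 nodes, M=5 members, R=3 reactions → 2N=8, M+R=8
member 0 (0-1): L=8.2668, (cx,cy)=(0.3347,0.9423)
member 1 (0-2): L=6.5620, (cx,cy)=(1.0000,0.0000)
member 2 (1-2): L=8.6652, (cx,cy)=(0.4380,-0.8990)
member 3 (1-3): L=6.9537, (cx,cy)=(0.9826,0.1855)
member 4 (2-3): L=9.5748, (cx,cy)=(0.3173,0.9483)
solve A·x = −loads:
  F[0-1] = -5465.8513 N (compression)
  F[0-2] = -1718.8475 N (compression)
  F[1-2] = +1921.8410 N (tension)
  F[1-3] = -2876.5587 N (compression)
  F[2-3] = -2764.5214 N (compression)
  Rx@0 = +3548.3300 N
  Ry@0 = +5150.5849 N
  Ry@2 = +893.9451 N

-5465.851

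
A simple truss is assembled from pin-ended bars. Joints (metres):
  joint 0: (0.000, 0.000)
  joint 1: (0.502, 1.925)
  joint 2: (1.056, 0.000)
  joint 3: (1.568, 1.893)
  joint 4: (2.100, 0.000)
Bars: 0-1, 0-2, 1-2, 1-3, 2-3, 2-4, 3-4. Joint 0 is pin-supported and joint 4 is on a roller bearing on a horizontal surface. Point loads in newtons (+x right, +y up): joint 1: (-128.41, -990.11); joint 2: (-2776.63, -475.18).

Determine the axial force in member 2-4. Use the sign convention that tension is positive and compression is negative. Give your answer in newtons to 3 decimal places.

N=5 nodes, M=7 members, R=3 reactions → 2N=10, M+R=10
member 0 (0-1): L=1.9894, (cx,cy)=(0.2523,0.9676)
member 1 (0-2): L=1.0560, (cx,cy)=(1.0000,0.0000)
member 2 (1-2): L=2.0031, (cx,cy)=(0.2766,-0.9610)
member 3 (1-3): L=1.0665, (cx,cy)=(0.9995,-0.0300)
member 4 (2-3): L=1.9610, (cx,cy)=(0.2611,0.9653)
member 5 (2-4): L=1.0440, (cx,cy)=(1.0000,0.0000)
member 6 (3-4): L=1.9663, (cx,cy)=(0.2706,-0.9627)
solve A·x = −loads:
  F[0-1] = -1144.4025 N (compression)
  F[0-2] = -2616.2614 N (compression)
  F[1-2] = +128.1338 N (tension)
  F[1-3] = -195.8943 N (compression)
  F[2-3] = +364.6935 N (tension)
  F[2-4] = +100.5887 N (tension)
  F[3-4] = -371.7878 N (compression)
  Rx@0 = +2905.0400 N
  Ry@0 = +1107.3681 N
  Ry@4 = +357.9219 N

100.589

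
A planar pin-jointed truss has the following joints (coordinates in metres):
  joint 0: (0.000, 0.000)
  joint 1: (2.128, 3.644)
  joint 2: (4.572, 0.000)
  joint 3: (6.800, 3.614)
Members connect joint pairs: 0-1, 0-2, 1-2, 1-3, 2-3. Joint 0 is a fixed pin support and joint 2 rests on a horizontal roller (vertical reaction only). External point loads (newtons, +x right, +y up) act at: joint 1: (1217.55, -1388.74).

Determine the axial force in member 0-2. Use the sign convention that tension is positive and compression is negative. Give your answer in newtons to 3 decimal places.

N=4 nodes, M=5 members, R=3 reactions → 2N=8, M+R=8
member 0 (0-1): L=4.2198, (cx,cy)=(0.5043,0.8635)
member 1 (0-2): L=4.5720, (cx,cy)=(1.0000,0.0000)
member 2 (1-2): L=4.3877, (cx,cy)=(0.5570,-0.8305)
member 3 (1-3): L=4.6721, (cx,cy)=(1.0000,-0.0064)
member 4 (2-3): L=4.2456, (cx,cy)=(0.5248,0.8512)
solve A·x = −loads:
  F[0-1] = +264.0948 N (tension)
  F[0-2] = +1084.3714 N (tension)
  F[1-2] = -1946.7640 N (compression)
  F[1-3] = +0.0000 N (tension)
  F[2-3] = -0.0000 N (compression)
  Rx@0 = -1217.5500 N
  Ry@0 = -228.0559 N
  Ry@2 = +1616.7959 N

1084.371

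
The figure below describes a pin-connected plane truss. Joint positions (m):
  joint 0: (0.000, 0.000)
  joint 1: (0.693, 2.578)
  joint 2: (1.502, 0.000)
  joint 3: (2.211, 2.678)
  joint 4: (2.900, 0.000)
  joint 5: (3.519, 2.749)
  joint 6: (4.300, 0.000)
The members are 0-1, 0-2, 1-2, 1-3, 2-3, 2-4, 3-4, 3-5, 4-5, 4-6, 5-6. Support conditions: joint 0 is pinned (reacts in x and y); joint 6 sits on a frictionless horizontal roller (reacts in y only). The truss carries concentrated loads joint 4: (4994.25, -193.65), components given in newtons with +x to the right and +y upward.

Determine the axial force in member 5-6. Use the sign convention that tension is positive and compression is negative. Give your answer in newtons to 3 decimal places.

N=7 nodes, M=11 members, R=3 reactions → 2N=14, M+R=14
member 0 (0-1): L=2.6695, (cx,cy)=(0.2596,0.9657)
member 1 (0-2): L=1.5020, (cx,cy)=(1.0000,0.0000)
member 2 (1-2): L=2.7020, (cx,cy)=(0.2994,-0.9541)
member 3 (1-3): L=1.5213, (cx,cy)=(0.9978,0.0657)
member 4 (2-3): L=2.7703, (cx,cy)=(0.2559,0.9667)
member 5 (2-4): L=1.3980, (cx,cy)=(1.0000,0.0000)
member 6 (3-4): L=2.7652, (cx,cy)=(0.2492,-0.9685)
member 7 (3-5): L=1.3099, (cx,cy)=(0.9985,0.0542)
member 8 (4-5): L=2.8178, (cx,cy)=(0.2197,0.9756)
member 9 (4-6): L=1.4000, (cx,cy)=(1.0000,0.0000)
member 10 (5-6): L=2.8578, (cx,cy)=(0.2733,-0.9619)
solve A·x = −loads:
  F[0-1] = -65.2871 N (compression)
  F[0-2] = +5011.1983 N (tension)
  F[1-2] = +63.5955 N (tension)
  F[1-3] = -36.0677 N (compression)
  F[2-3] = -62.7685 N (compression)
  F[2-4] = +5046.3041 N (tension)
  F[3-4] = +61.3281 N (tension)
  F[3-5] = -67.4342 N (compression)
  F[4-5] = +137.6177 N (tension)
  F[4-6] = +37.1042 N (tension)
  F[5-6] = -135.7696 N (compression)
  Rx@0 = -4994.2500 N
  Ry@0 = +63.0488 N
  Ry@6 = +130.6012 N

-135.770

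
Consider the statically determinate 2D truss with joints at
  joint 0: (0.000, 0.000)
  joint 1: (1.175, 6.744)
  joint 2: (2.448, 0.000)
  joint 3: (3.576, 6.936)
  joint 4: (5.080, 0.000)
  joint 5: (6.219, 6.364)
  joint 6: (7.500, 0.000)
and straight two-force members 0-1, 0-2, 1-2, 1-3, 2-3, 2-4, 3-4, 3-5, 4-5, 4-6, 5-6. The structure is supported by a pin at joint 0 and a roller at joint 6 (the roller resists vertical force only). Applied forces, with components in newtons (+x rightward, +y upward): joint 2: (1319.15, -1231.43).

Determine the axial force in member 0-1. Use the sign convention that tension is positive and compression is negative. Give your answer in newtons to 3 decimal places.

N=7 nodes, M=11 members, R=3 reactions → 2N=14, M+R=14
member 0 (0-1): L=6.8456, (cx,cy)=(0.1716,0.9852)
member 1 (0-2): L=2.4480, (cx,cy)=(1.0000,0.0000)
member 2 (1-2): L=6.8631, (cx,cy)=(0.1855,-0.9826)
member 3 (1-3): L=2.4087, (cx,cy)=(0.9968,0.0797)
member 4 (2-3): L=7.0271, (cx,cy)=(0.1605,0.9870)
member 5 (2-4): L=2.6320, (cx,cy)=(1.0000,0.0000)
member 6 (3-4): L=7.0972, (cx,cy)=(0.2119,-0.9773)
member 7 (3-5): L=2.7042, (cx,cy)=(0.9774,-0.2115)
member 8 (4-5): L=6.4651, (cx,cy)=(0.1762,0.9844)
member 9 (4-6): L=2.4200, (cx,cy)=(1.0000,0.0000)
member 10 (5-6): L=6.4916, (cx,cy)=(0.1973,-0.9803)
solve A·x = −loads:
  F[0-1] = -841.9870 N (compression)
  F[0-2] = +1463.6714 N (tension)
  F[1-2] = +820.0010 N (tension)
  F[1-3] = -297.5660 N (compression)
  F[2-3] = +431.2507 N (tension)
  F[2-4] = +227.3944 N (tension)
  F[3-4] = -378.6947 N (compression)
  F[3-5] = -150.5499 N (compression)
  F[4-5] = +375.9746 N (tension)
  F[4-6] = +80.9056 N (tension)
  F[5-6] = -410.0006 N (compression)
  Rx@0 = -1319.1500 N
  Ry@0 = +829.4912 N
  Ry@6 = +401.9388 N

-841.987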